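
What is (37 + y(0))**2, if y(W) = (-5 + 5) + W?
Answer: 1369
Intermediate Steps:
y(W) = W (y(W) = 0 + W = W)
(37 + y(0))**2 = (37 + 0)**2 = 37**2 = 1369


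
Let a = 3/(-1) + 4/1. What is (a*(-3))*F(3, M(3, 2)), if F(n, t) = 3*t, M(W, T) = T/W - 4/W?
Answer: 6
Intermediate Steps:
a = 1 (a = 3*(-1) + 4*1 = -3 + 4 = 1)
M(W, T) = -4/W + T/W
(a*(-3))*F(3, M(3, 2)) = (1*(-3))*(3*((-4 + 2)/3)) = -9*(1/3)*(-2) = -9*(-2)/3 = -3*(-2) = 6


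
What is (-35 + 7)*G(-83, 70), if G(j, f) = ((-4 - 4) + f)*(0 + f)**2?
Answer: -8506400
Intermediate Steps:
G(j, f) = f**2*(-8 + f) (G(j, f) = (-8 + f)*f**2 = f**2*(-8 + f))
(-35 + 7)*G(-83, 70) = (-35 + 7)*(70**2*(-8 + 70)) = -137200*62 = -28*303800 = -8506400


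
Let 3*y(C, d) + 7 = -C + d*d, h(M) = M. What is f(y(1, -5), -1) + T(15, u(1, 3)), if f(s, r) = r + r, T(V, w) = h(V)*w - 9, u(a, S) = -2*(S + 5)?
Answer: -251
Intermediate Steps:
u(a, S) = -10 - 2*S (u(a, S) = -2*(5 + S) = -10 - 2*S)
T(V, w) = -9 + V*w (T(V, w) = V*w - 9 = -9 + V*w)
y(C, d) = -7/3 - C/3 + d**2/3 (y(C, d) = -7/3 + (-C + d*d)/3 = -7/3 + (-C + d**2)/3 = -7/3 + (d**2 - C)/3 = -7/3 + (-C/3 + d**2/3) = -7/3 - C/3 + d**2/3)
f(s, r) = 2*r
f(y(1, -5), -1) + T(15, u(1, 3)) = 2*(-1) + (-9 + 15*(-10 - 2*3)) = -2 + (-9 + 15*(-10 - 6)) = -2 + (-9 + 15*(-16)) = -2 + (-9 - 240) = -2 - 249 = -251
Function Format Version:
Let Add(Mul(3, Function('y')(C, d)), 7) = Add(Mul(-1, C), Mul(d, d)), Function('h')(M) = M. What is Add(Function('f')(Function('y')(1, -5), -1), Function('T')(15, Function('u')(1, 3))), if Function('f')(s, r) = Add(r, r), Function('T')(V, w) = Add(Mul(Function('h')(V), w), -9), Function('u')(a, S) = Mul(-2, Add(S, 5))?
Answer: -251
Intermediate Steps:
Function('u')(a, S) = Add(-10, Mul(-2, S)) (Function('u')(a, S) = Mul(-2, Add(5, S)) = Add(-10, Mul(-2, S)))
Function('T')(V, w) = Add(-9, Mul(V, w)) (Function('T')(V, w) = Add(Mul(V, w), -9) = Add(-9, Mul(V, w)))
Function('y')(C, d) = Add(Rational(-7, 3), Mul(Rational(-1, 3), C), Mul(Rational(1, 3), Pow(d, 2))) (Function('y')(C, d) = Add(Rational(-7, 3), Mul(Rational(1, 3), Add(Mul(-1, C), Mul(d, d)))) = Add(Rational(-7, 3), Mul(Rational(1, 3), Add(Mul(-1, C), Pow(d, 2)))) = Add(Rational(-7, 3), Mul(Rational(1, 3), Add(Pow(d, 2), Mul(-1, C)))) = Add(Rational(-7, 3), Add(Mul(Rational(-1, 3), C), Mul(Rational(1, 3), Pow(d, 2)))) = Add(Rational(-7, 3), Mul(Rational(-1, 3), C), Mul(Rational(1, 3), Pow(d, 2))))
Function('f')(s, r) = Mul(2, r)
Add(Function('f')(Function('y')(1, -5), -1), Function('T')(15, Function('u')(1, 3))) = Add(Mul(2, -1), Add(-9, Mul(15, Add(-10, Mul(-2, 3))))) = Add(-2, Add(-9, Mul(15, Add(-10, -6)))) = Add(-2, Add(-9, Mul(15, -16))) = Add(-2, Add(-9, -240)) = Add(-2, -249) = -251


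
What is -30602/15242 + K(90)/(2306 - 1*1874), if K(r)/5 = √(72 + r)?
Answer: -15301/7621 + 5*√2/48 ≈ -1.8604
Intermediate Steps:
K(r) = 5*√(72 + r)
-30602/15242 + K(90)/(2306 - 1*1874) = -30602/15242 + (5*√(72 + 90))/(2306 - 1*1874) = -30602*1/15242 + (5*√162)/(2306 - 1874) = -15301/7621 + (5*(9*√2))/432 = -15301/7621 + (45*√2)*(1/432) = -15301/7621 + 5*√2/48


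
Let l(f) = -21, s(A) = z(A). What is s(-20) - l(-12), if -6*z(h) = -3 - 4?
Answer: 133/6 ≈ 22.167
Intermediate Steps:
z(h) = 7/6 (z(h) = -(-3 - 4)/6 = -⅙*(-7) = 7/6)
s(A) = 7/6
s(-20) - l(-12) = 7/6 - 1*(-21) = 7/6 + 21 = 133/6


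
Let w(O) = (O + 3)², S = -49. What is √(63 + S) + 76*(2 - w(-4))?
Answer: 76 + √14 ≈ 79.742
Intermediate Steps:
w(O) = (3 + O)²
√(63 + S) + 76*(2 - w(-4)) = √(63 - 49) + 76*(2 - (3 - 4)²) = √14 + 76*(2 - 1*(-1)²) = √14 + 76*(2 - 1*1) = √14 + 76*(2 - 1) = √14 + 76*1 = √14 + 76 = 76 + √14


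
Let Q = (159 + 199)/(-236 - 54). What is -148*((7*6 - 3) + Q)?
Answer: -810448/145 ≈ -5589.3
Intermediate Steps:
Q = -179/145 (Q = 358/(-290) = 358*(-1/290) = -179/145 ≈ -1.2345)
-148*((7*6 - 3) + Q) = -148*((7*6 - 3) - 179/145) = -148*((42 - 3) - 179/145) = -148*(39 - 179/145) = -148*5476/145 = -810448/145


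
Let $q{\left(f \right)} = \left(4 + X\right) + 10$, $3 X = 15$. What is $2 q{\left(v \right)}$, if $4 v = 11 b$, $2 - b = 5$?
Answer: $38$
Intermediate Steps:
$b = -3$ ($b = 2 - 5 = -3$)
$X = 5$ ($X = \frac{1}{3} \cdot 15 = 5$)
$v = - \frac{33}{4}$ ($v = \frac{11 \left(-3\right)}{4} = \frac{1}{4} \left(-33\right) = - \frac{33}{4} \approx -8.25$)
$q{\left(f \right)} = 19$ ($q{\left(f \right)} = \left(4 + 5\right) + 10 = 9 + 10 = 19$)
$2 q{\left(v \right)} = 2 \cdot 19 = 38$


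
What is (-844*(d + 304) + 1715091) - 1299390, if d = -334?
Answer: 441021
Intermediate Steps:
(-844*(d + 304) + 1715091) - 1299390 = (-844*(-334 + 304) + 1715091) - 1299390 = (-844*(-30) + 1715091) - 1299390 = (25320 + 1715091) - 1299390 = 1740411 - 1299390 = 441021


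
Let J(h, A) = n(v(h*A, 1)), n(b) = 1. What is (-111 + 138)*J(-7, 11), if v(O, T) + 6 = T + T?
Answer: 27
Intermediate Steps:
v(O, T) = -6 + 2*T (v(O, T) = -6 + (T + T) = -6 + 2*T)
J(h, A) = 1
(-111 + 138)*J(-7, 11) = (-111 + 138)*1 = 27*1 = 27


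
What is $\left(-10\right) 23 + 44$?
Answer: $-186$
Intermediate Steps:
$\left(-10\right) 23 + 44 = -230 + 44 = -186$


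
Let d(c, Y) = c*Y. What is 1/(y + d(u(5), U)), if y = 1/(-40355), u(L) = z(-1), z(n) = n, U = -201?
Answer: 40355/8111354 ≈ 0.0049751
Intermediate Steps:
u(L) = -1
d(c, Y) = Y*c
y = -1/40355 ≈ -2.4780e-5
1/(y + d(u(5), U)) = 1/(-1/40355 - 201*(-1)) = 1/(-1/40355 + 201) = 1/(8111354/40355) = 40355/8111354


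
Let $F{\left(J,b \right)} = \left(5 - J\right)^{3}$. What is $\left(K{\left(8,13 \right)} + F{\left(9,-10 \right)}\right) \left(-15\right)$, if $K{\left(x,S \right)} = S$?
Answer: $765$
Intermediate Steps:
$\left(K{\left(8,13 \right)} + F{\left(9,-10 \right)}\right) \left(-15\right) = \left(13 - \left(-5 + 9\right)^{3}\right) \left(-15\right) = \left(13 - 4^{3}\right) \left(-15\right) = \left(13 - 64\right) \left(-15\right) = \left(-51\right) \left(-15\right) = 765$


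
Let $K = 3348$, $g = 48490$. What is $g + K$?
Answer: $51838$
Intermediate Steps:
$g + K = 48490 + 3348 = 51838$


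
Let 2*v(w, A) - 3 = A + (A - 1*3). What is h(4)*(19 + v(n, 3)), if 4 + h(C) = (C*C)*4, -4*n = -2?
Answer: 1320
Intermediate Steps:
n = ½ (n = -¼*(-2) = ½ ≈ 0.50000)
v(w, A) = A (v(w, A) = 3/2 + (A + (A - 1*3))/2 = 3/2 + (A + (A - 3))/2 = 3/2 + (A + (-3 + A))/2 = 3/2 + (-3 + 2*A)/2 = 3/2 + (-3/2 + A) = A)
h(C) = -4 + 4*C² (h(C) = -4 + (C*C)*4 = -4 + C²*4 = -4 + 4*C²)
h(4)*(19 + v(n, 3)) = (-4 + 4*4²)*(19 + 3) = (-4 + 4*16)*22 = (-4 + 64)*22 = 60*22 = 1320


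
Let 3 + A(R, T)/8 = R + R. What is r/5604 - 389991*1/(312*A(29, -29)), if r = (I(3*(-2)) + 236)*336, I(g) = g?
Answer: 233985801/21369920 ≈ 10.949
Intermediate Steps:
A(R, T) = -24 + 16*R (A(R, T) = -24 + 8*(R + R) = -24 + 8*(2*R) = -24 + 16*R)
r = 77280 (r = (3*(-2) + 236)*336 = (-6 + 236)*336 = 230*336 = 77280)
r/5604 - 389991*1/(312*A(29, -29)) = 77280/5604 - 389991*1/(312*(-24 + 16*29)) = 77280*(1/5604) - 389991*1/(312*(-24 + 464)) = 6440/467 - 389991/(440*312) = 6440/467 - 389991/137280 = 6440/467 - 389991*1/137280 = 6440/467 - 129997/45760 = 233985801/21369920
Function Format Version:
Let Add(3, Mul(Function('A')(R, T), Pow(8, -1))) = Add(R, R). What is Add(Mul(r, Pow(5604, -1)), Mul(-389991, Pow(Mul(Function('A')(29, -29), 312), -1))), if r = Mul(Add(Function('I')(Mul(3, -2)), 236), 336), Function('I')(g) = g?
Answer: Rational(233985801, 21369920) ≈ 10.949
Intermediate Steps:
Function('A')(R, T) = Add(-24, Mul(16, R)) (Function('A')(R, T) = Add(-24, Mul(8, Add(R, R))) = Add(-24, Mul(8, Mul(2, R))) = Add(-24, Mul(16, R)))
r = 77280 (r = Mul(Add(Mul(3, -2), 236), 336) = Mul(Add(-6, 236), 336) = Mul(230, 336) = 77280)
Add(Mul(r, Pow(5604, -1)), Mul(-389991, Pow(Mul(Function('A')(29, -29), 312), -1))) = Add(Mul(77280, Pow(5604, -1)), Mul(-389991, Pow(Mul(Add(-24, Mul(16, 29)), 312), -1))) = Add(Mul(77280, Rational(1, 5604)), Mul(-389991, Pow(Mul(Add(-24, 464), 312), -1))) = Add(Rational(6440, 467), Mul(-389991, Pow(Mul(440, 312), -1))) = Add(Rational(6440, 467), Mul(-389991, Pow(137280, -1))) = Add(Rational(6440, 467), Mul(-389991, Rational(1, 137280))) = Add(Rational(6440, 467), Rational(-129997, 45760)) = Rational(233985801, 21369920)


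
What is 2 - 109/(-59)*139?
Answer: 15269/59 ≈ 258.80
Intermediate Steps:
2 - 109/(-59)*139 = 2 - 109*(-1/59)*139 = 2 + (109/59)*139 = 2 + 15151/59 = 15269/59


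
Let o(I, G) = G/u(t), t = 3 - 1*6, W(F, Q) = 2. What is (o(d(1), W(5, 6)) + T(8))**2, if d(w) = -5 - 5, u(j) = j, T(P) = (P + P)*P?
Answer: 145924/9 ≈ 16214.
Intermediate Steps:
t = -3 (t = 3 - 6 = -3)
T(P) = 2*P**2 (T(P) = (2*P)*P = 2*P**2)
d(w) = -10
o(I, G) = -G/3 (o(I, G) = G/(-3) = G*(-1/3) = -G/3)
(o(d(1), W(5, 6)) + T(8))**2 = (-1/3*2 + 2*8**2)**2 = (-2/3 + 2*64)**2 = (-2/3 + 128)**2 = (382/3)**2 = 145924/9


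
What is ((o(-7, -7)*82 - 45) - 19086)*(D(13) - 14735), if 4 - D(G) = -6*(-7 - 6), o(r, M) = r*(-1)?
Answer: 274810613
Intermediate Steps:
o(r, M) = -r
D(G) = -74 (D(G) = 4 - (-6)*(-7 - 6) = 4 - (-6)*(-13) = 4 - 1*78 = 4 - 78 = -74)
((o(-7, -7)*82 - 45) - 19086)*(D(13) - 14735) = ((-1*(-7)*82 - 45) - 19086)*(-74 - 14735) = ((7*82 - 45) - 19086)*(-14809) = ((574 - 45) - 19086)*(-14809) = (529 - 19086)*(-14809) = -18557*(-14809) = 274810613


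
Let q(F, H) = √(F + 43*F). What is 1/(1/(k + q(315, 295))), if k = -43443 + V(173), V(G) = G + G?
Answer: -43097 + 6*√385 ≈ -42979.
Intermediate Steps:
V(G) = 2*G
q(F, H) = 2*√11*√F (q(F, H) = √(44*F) = 2*√11*√F)
k = -43097 (k = -43443 + 2*173 = -43443 + 346 = -43097)
1/(1/(k + q(315, 295))) = 1/(1/(-43097 + 2*√11*√315)) = 1/(1/(-43097 + 2*√11*(3*√35))) = 1/(1/(-43097 + 6*√385)) = -43097 + 6*√385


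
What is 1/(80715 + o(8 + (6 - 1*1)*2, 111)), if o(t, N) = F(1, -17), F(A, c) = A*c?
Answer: 1/80698 ≈ 1.2392e-5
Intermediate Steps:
o(t, N) = -17 (o(t, N) = 1*(-17) = -17)
1/(80715 + o(8 + (6 - 1*1)*2, 111)) = 1/(80715 - 17) = 1/80698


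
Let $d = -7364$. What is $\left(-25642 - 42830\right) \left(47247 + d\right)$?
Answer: $-2730868776$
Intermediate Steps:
$\left(-25642 - 42830\right) \left(47247 + d\right) = \left(-25642 - 42830\right) \left(47247 - 7364\right) = \left(-68472\right) 39883 = -2730868776$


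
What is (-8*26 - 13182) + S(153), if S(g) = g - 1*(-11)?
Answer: -13226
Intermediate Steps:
S(g) = 11 + g (S(g) = g + 11 = 11 + g)
(-8*26 - 13182) + S(153) = (-8*26 - 13182) + (11 + 153) = (-208 - 13182) + 164 = -13390 + 164 = -13226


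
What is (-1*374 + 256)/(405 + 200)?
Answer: -118/605 ≈ -0.19504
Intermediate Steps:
(-1*374 + 256)/(405 + 200) = (-374 + 256)/605 = -118*1/605 = -118/605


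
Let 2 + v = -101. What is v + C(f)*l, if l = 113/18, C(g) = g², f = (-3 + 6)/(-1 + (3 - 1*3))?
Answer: -93/2 ≈ -46.500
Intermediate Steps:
f = -3 (f = 3/(-1 + (3 - 3)) = 3/(-1 + 0) = 3/(-1) = 3*(-1) = -3)
v = -103 (v = -2 - 101 = -103)
l = 113/18 (l = 113*(1/18) = 113/18 ≈ 6.2778)
v + C(f)*l = -103 + (-3)²*(113/18) = -103 + 9*(113/18) = -103 + 113/2 = -93/2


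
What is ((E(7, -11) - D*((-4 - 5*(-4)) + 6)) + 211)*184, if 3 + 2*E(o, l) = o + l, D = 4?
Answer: 21988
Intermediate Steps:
E(o, l) = -3/2 + l/2 + o/2 (E(o, l) = -3/2 + (o + l)/2 = -3/2 + (l + o)/2 = -3/2 + (l/2 + o/2) = -3/2 + l/2 + o/2)
((E(7, -11) - D*((-4 - 5*(-4)) + 6)) + 211)*184 = (((-3/2 + (½)*(-11) + (½)*7) - 4*((-4 - 5*(-4)) + 6)) + 211)*184 = (((-3/2 - 11/2 + 7/2) - 4*((-4 + 20) + 6)) + 211)*184 = ((-7/2 - 4*(16 + 6)) + 211)*184 = ((-7/2 - 4*22) + 211)*184 = ((-7/2 - 1*88) + 211)*184 = ((-7/2 - 88) + 211)*184 = (-183/2 + 211)*184 = (239/2)*184 = 21988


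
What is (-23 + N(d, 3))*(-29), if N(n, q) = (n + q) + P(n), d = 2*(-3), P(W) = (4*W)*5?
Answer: 4234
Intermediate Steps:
P(W) = 20*W
d = -6
N(n, q) = q + 21*n (N(n, q) = (n + q) + 20*n = q + 21*n)
(-23 + N(d, 3))*(-29) = (-23 + (3 + 21*(-6)))*(-29) = (-23 + (3 - 126))*(-29) = (-23 - 123)*(-29) = -146*(-29) = 4234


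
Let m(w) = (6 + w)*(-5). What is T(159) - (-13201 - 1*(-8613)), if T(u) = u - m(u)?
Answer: 5572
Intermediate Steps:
m(w) = -30 - 5*w
T(u) = 30 + 6*u (T(u) = u - (-30 - 5*u) = u + (30 + 5*u) = 30 + 6*u)
T(159) - (-13201 - 1*(-8613)) = (30 + 6*159) - (-13201 - 1*(-8613)) = (30 + 954) - (-13201 + 8613) = 984 - 1*(-4588) = 984 + 4588 = 5572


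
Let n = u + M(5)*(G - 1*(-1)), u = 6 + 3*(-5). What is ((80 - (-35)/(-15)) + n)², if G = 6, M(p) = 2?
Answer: 61504/9 ≈ 6833.8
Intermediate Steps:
u = -9 (u = 6 - 15 = -9)
n = 5 (n = -9 + 2*(6 - 1*(-1)) = -9 + 2*(6 + 1) = -9 + 2*7 = -9 + 14 = 5)
((80 - (-35)/(-15)) + n)² = ((80 - (-35)/(-15)) + 5)² = ((80 - (-35)*(-1)/15) + 5)² = ((80 - 1*7/3) + 5)² = ((80 - 7/3) + 5)² = (233/3 + 5)² = (248/3)² = 61504/9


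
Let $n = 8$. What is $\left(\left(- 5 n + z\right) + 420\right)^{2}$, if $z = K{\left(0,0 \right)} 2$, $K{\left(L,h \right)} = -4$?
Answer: $138384$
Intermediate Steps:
$z = -8$ ($z = \left(-4\right) 2 = -8$)
$\left(\left(- 5 n + z\right) + 420\right)^{2} = \left(\left(\left(-5\right) 8 - 8\right) + 420\right)^{2} = \left(\left(-40 - 8\right) + 420\right)^{2} = \left(-48 + 420\right)^{2} = 372^{2} = 138384$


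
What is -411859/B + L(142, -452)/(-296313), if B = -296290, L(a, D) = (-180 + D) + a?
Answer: 122184357967/87794578770 ≈ 1.3917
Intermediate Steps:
L(a, D) = -180 + D + a
-411859/B + L(142, -452)/(-296313) = -411859/(-296290) + (-180 - 452 + 142)/(-296313) = -411859*(-1/296290) - 490*(-1/296313) = 411859/296290 + 490/296313 = 122184357967/87794578770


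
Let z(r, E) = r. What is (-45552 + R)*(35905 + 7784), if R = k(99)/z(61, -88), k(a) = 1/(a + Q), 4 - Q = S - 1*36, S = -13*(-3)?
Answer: -12139740057111/6100 ≈ -1.9901e+9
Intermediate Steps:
S = 39
Q = 1 (Q = 4 - (39 - 1*36) = 4 - (39 - 36) = 4 - 1*3 = 4 - 3 = 1)
k(a) = 1/(1 + a) (k(a) = 1/(a + 1) = 1/(1 + a))
R = 1/6100 (R = 1/((1 + 99)*61) = (1/61)/100 = (1/100)*(1/61) = 1/6100 ≈ 0.00016393)
(-45552 + R)*(35905 + 7784) = (-45552 + 1/6100)*(35905 + 7784) = -277867199/6100*43689 = -12139740057111/6100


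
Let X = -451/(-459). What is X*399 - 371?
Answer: 3220/153 ≈ 21.046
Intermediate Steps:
X = 451/459 (X = -451*(-1/459) = 451/459 ≈ 0.98257)
X*399 - 371 = (451/459)*399 - 371 = 59983/153 - 371 = 3220/153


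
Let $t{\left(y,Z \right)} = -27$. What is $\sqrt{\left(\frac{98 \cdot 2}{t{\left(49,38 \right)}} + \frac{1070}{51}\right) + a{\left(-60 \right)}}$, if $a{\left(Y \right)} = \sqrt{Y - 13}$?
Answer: $\frac{\sqrt{321198 + 23409 i \sqrt{73}}}{153} \approx 3.8656 + 1.1051 i$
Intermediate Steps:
$a{\left(Y \right)} = \sqrt{-13 + Y}$
$\sqrt{\left(\frac{98 \cdot 2}{t{\left(49,38 \right)}} + \frac{1070}{51}\right) + a{\left(-60 \right)}} = \sqrt{\left(\frac{98 \cdot 2}{-27} + \frac{1070}{51}\right) + \sqrt{-13 - 60}} = \sqrt{\left(196 \left(- \frac{1}{27}\right) + 1070 \cdot \frac{1}{51}\right) + \sqrt{-73}} = \sqrt{\left(- \frac{196}{27} + \frac{1070}{51}\right) + i \sqrt{73}} = \sqrt{\frac{6298}{459} + i \sqrt{73}}$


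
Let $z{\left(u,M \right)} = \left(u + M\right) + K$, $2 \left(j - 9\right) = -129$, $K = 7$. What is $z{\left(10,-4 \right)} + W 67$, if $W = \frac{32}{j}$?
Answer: $- \frac{2845}{111} \approx -25.631$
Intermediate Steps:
$j = - \frac{111}{2}$ ($j = 9 + \frac{1}{2} \left(-129\right) = 9 - \frac{129}{2} = - \frac{111}{2} \approx -55.5$)
$z{\left(u,M \right)} = 7 + M + u$ ($z{\left(u,M \right)} = \left(u + M\right) + 7 = \left(M + u\right) + 7 = 7 + M + u$)
$W = - \frac{64}{111}$ ($W = \frac{32}{- \frac{111}{2}} = 32 \left(- \frac{2}{111}\right) = - \frac{64}{111} \approx -0.57658$)
$z{\left(10,-4 \right)} + W 67 = \left(7 - 4 + 10\right) - \frac{4288}{111} = 13 - \frac{4288}{111} = - \frac{2845}{111}$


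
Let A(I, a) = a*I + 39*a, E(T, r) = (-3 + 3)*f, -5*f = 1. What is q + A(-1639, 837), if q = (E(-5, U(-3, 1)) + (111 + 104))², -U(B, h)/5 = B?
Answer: -1292975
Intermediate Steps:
U(B, h) = -5*B
f = -⅕ (f = -⅕*1 = -⅕ ≈ -0.20000)
E(T, r) = 0 (E(T, r) = (-3 + 3)*(-⅕) = 0*(-⅕) = 0)
A(I, a) = 39*a + I*a (A(I, a) = I*a + 39*a = 39*a + I*a)
q = 46225 (q = (0 + (111 + 104))² = (0 + 215)² = 215² = 46225)
q + A(-1639, 837) = 46225 + 837*(39 - 1639) = 46225 + 837*(-1600) = 46225 - 1339200 = -1292975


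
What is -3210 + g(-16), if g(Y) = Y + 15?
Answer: -3211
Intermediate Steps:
g(Y) = 15 + Y
-3210 + g(-16) = -3210 + (15 - 16) = -3210 - 1 = -3211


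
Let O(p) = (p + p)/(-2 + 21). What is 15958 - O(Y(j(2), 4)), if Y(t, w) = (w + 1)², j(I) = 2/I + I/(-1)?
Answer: 303152/19 ≈ 15955.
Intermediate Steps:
j(I) = -I + 2/I (j(I) = 2/I + I*(-1) = 2/I - I = -I + 2/I)
Y(t, w) = (1 + w)²
O(p) = 2*p/19 (O(p) = (2*p)/19 = (2*p)*(1/19) = 2*p/19)
15958 - O(Y(j(2), 4)) = 15958 - 2*(1 + 4)²/19 = 15958 - 2*5²/19 = 15958 - 2*25/19 = 15958 - 1*50/19 = 15958 - 50/19 = 303152/19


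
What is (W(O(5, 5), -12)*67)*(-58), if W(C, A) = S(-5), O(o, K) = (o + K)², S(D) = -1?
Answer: 3886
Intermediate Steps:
O(o, K) = (K + o)²
W(C, A) = -1
(W(O(5, 5), -12)*67)*(-58) = -1*67*(-58) = -67*(-58) = 3886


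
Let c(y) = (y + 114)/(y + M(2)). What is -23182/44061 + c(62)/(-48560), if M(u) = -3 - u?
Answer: -1234489/2346055 ≈ -0.52620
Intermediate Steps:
c(y) = (114 + y)/(-5 + y) (c(y) = (y + 114)/(y + (-3 - 1*2)) = (114 + y)/(y + (-3 - 2)) = (114 + y)/(y - 5) = (114 + y)/(-5 + y))
-23182/44061 + c(62)/(-48560) = -23182/44061 + ((114 + 62)/(-5 + 62))/(-48560) = -23182*1/44061 + (176/57)*(-1/48560) = -23182/44061 + ((1/57)*176)*(-1/48560) = -23182/44061 + (176/57)*(-1/48560) = -23182/44061 - 11/172995 = -1234489/2346055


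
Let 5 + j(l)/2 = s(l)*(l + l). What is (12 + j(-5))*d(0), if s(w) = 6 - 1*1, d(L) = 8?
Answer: -784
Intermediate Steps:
s(w) = 5 (s(w) = 6 - 1 = 5)
j(l) = -10 + 20*l (j(l) = -10 + 2*(5*(l + l)) = -10 + 2*(5*(2*l)) = -10 + 2*(10*l) = -10 + 20*l)
(12 + j(-5))*d(0) = (12 + (-10 + 20*(-5)))*8 = (12 + (-10 - 100))*8 = (12 - 110)*8 = -98*8 = -784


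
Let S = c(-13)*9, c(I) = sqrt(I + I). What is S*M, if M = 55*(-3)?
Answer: -1485*I*sqrt(26) ≈ -7572.0*I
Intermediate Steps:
c(I) = sqrt(2)*sqrt(I) (c(I) = sqrt(2*I) = sqrt(2)*sqrt(I))
M = -165
S = 9*I*sqrt(26) (S = (sqrt(2)*sqrt(-13))*9 = (sqrt(2)*(I*sqrt(13)))*9 = (I*sqrt(26))*9 = 9*I*sqrt(26) ≈ 45.891*I)
S*M = (9*I*sqrt(26))*(-165) = -1485*I*sqrt(26)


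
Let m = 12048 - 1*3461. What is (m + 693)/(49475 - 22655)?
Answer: 464/1341 ≈ 0.34601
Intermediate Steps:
m = 8587 (m = 12048 - 3461 = 8587)
(m + 693)/(49475 - 22655) = (8587 + 693)/(49475 - 22655) = 9280/26820 = 9280*(1/26820) = 464/1341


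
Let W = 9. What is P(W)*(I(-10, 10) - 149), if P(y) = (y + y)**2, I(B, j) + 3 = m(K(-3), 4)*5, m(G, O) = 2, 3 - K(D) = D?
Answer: -46008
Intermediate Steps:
K(D) = 3 - D
I(B, j) = 7 (I(B, j) = -3 + 2*5 = -3 + 10 = 7)
P(y) = 4*y**2 (P(y) = (2*y)**2 = 4*y**2)
P(W)*(I(-10, 10) - 149) = (4*9**2)*(7 - 149) = (4*81)*(-142) = 324*(-142) = -46008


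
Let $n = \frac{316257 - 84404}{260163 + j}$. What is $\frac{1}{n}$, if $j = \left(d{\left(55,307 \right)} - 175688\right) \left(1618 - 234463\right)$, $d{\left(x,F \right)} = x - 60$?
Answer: $\frac{40909496748}{231853} \approx 1.7645 \cdot 10^{5}$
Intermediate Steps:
$d{\left(x,F \right)} = -60 + x$ ($d{\left(x,F \right)} = x - 60 = -60 + x$)
$j = 40909236585$ ($j = \left(\left(-60 + 55\right) - 175688\right) \left(1618 - 234463\right) = \left(-5 - 175688\right) \left(-232845\right) = \left(-175693\right) \left(-232845\right) = 40909236585$)
$n = \frac{231853}{40909496748}$ ($n = \frac{316257 - 84404}{260163 + 40909236585} = \frac{231853}{40909496748} \approx 5.6675 \cdot 10^{-6}$)
$\frac{1}{n} = \frac{1}{\frac{231853}{40909496748}} = \frac{40909496748}{231853}$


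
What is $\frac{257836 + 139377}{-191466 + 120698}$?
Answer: $- \frac{397213}{70768} \approx -5.6129$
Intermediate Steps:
$\frac{257836 + 139377}{-191466 + 120698} = \frac{397213}{-70768} = 397213 \left(- \frac{1}{70768}\right) = - \frac{397213}{70768}$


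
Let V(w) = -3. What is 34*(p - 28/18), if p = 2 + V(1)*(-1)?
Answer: 1054/9 ≈ 117.11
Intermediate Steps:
p = 5 (p = 2 - 3*(-1) = 2 + 3 = 5)
34*(p - 28/18) = 34*(5 - 28/18) = 34*(5 - 28*1/18) = 34*(5 - 14/9) = 34*(31/9) = 1054/9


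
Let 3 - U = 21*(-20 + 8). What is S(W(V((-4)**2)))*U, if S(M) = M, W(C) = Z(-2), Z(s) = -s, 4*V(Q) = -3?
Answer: 510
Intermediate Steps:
V(Q) = -3/4 (V(Q) = (1/4)*(-3) = -3/4)
W(C) = 2 (W(C) = -1*(-2) = 2)
U = 255 (U = 3 - 21*(-20 + 8) = 3 - 21*(-12) = 3 - 1*(-252) = 3 + 252 = 255)
S(W(V((-4)**2)))*U = 2*255 = 510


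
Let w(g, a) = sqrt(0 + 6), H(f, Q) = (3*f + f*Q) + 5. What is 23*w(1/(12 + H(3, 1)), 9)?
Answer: 23*sqrt(6) ≈ 56.338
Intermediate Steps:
H(f, Q) = 5 + 3*f + Q*f (H(f, Q) = (3*f + Q*f) + 5 = 5 + 3*f + Q*f)
w(g, a) = sqrt(6)
23*w(1/(12 + H(3, 1)), 9) = 23*sqrt(6)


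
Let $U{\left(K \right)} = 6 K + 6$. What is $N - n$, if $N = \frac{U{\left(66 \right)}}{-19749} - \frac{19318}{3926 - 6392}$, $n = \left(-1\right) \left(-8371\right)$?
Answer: $- \frac{67882639294}{8116839} \approx -8363.2$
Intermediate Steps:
$n = 8371$
$U{\left(K \right)} = 6 + 6 K$
$N = \frac{63419975}{8116839}$ ($N = \frac{6 + 6 \cdot 66}{-19749} - \frac{19318}{3926 - 6392} = \left(6 + 396\right) \left(- \frac{1}{19749}\right) - \frac{19318}{-2466} = 402 \left(- \frac{1}{19749}\right) - - \frac{9659}{1233} = - \frac{134}{6583} + \frac{9659}{1233} = \frac{63419975}{8116839} \approx 7.8134$)
$N - n = \frac{63419975}{8116839} - 8371 = - \frac{67882639294}{8116839}$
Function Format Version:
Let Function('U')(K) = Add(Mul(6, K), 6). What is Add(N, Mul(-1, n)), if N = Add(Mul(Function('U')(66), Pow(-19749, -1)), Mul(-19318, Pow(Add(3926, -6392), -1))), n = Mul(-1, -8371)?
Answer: Rational(-67882639294, 8116839) ≈ -8363.2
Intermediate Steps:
n = 8371
Function('U')(K) = Add(6, Mul(6, K))
N = Rational(63419975, 8116839) (N = Add(Mul(Add(6, Mul(6, 66)), Pow(-19749, -1)), Mul(-19318, Pow(Add(3926, -6392), -1))) = Add(Mul(Add(6, 396), Rational(-1, 19749)), Mul(-19318, Pow(-2466, -1))) = Add(Mul(402, Rational(-1, 19749)), Mul(-19318, Rational(-1, 2466))) = Add(Rational(-134, 6583), Rational(9659, 1233)) = Rational(63419975, 8116839) ≈ 7.8134)
Add(N, Mul(-1, n)) = Add(Rational(63419975, 8116839), Mul(-1, 8371)) = Add(Rational(63419975, 8116839), -8371) = Rational(-67882639294, 8116839)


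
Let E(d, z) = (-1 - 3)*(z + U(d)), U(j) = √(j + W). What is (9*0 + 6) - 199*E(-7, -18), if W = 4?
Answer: -14322 + 796*I*√3 ≈ -14322.0 + 1378.7*I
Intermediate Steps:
U(j) = √(4 + j) (U(j) = √(j + 4) = √(4 + j))
E(d, z) = -4*z - 4*√(4 + d) (E(d, z) = (-1 - 3)*(z + √(4 + d)) = -4*(z + √(4 + d)) = -4*z - 4*√(4 + d))
(9*0 + 6) - 199*E(-7, -18) = (9*0 + 6) - 199*(-4*(-18) - 4*√(4 - 7)) = (0 + 6) - 199*(72 - 4*I*√3) = 6 - 199*(72 - 4*I*√3) = 6 + (-14328 + 796*I*√3) = -14322 + 796*I*√3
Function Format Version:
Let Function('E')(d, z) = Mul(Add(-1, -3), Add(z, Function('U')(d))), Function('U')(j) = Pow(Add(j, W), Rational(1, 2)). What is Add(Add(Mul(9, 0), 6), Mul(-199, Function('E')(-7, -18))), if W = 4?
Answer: Add(-14322, Mul(796, I, Pow(3, Rational(1, 2)))) ≈ Add(-14322., Mul(1378.7, I))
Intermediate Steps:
Function('U')(j) = Pow(Add(4, j), Rational(1, 2)) (Function('U')(j) = Pow(Add(j, 4), Rational(1, 2)) = Pow(Add(4, j), Rational(1, 2)))
Function('E')(d, z) = Add(Mul(-4, z), Mul(-4, Pow(Add(4, d), Rational(1, 2)))) (Function('E')(d, z) = Mul(Add(-1, -3), Add(z, Pow(Add(4, d), Rational(1, 2)))) = Mul(-4, Add(z, Pow(Add(4, d), Rational(1, 2)))) = Add(Mul(-4, z), Mul(-4, Pow(Add(4, d), Rational(1, 2)))))
Add(Add(Mul(9, 0), 6), Mul(-199, Function('E')(-7, -18))) = Add(Add(Mul(9, 0), 6), Mul(-199, Add(Mul(-4, -18), Mul(-4, Pow(Add(4, -7), Rational(1, 2)))))) = Add(Add(0, 6), Mul(-199, Add(72, Mul(-4, Pow(-3, Rational(1, 2)))))) = Add(6, Mul(-199, Add(72, Mul(-4, Mul(I, Pow(3, Rational(1, 2))))))) = Add(6, Mul(-199, Add(72, Mul(-4, I, Pow(3, Rational(1, 2)))))) = Add(6, Add(-14328, Mul(796, I, Pow(3, Rational(1, 2))))) = Add(-14322, Mul(796, I, Pow(3, Rational(1, 2))))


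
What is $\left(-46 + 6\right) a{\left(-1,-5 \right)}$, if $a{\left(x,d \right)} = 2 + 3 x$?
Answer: $40$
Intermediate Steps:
$\left(-46 + 6\right) a{\left(-1,-5 \right)} = \left(-46 + 6\right) \left(2 + 3 \left(-1\right)\right) = - 40 \left(2 - 3\right) = \left(-40\right) \left(-1\right) = 40$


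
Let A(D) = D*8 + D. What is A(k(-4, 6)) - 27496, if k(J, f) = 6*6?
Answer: -27172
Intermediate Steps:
k(J, f) = 36
A(D) = 9*D (A(D) = 8*D + D = 9*D)
A(k(-4, 6)) - 27496 = 9*36 - 27496 = 324 - 27496 = -27172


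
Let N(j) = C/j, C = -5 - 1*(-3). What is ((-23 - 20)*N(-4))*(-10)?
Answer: 215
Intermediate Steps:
C = -2 (C = -5 + 3 = -2)
N(j) = -2/j
((-23 - 20)*N(-4))*(-10) = ((-23 - 20)*(-2/(-4)))*(-10) = -(-86)*(-1)/4*(-10) = -43*½*(-10) = -43/2*(-10) = 215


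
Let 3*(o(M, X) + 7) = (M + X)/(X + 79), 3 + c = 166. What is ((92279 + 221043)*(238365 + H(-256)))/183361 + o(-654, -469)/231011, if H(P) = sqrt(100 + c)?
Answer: 20186075747338368913/49559337326070 + 313322*sqrt(263)/183361 ≈ 4.0734e+5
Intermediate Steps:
c = 163 (c = -3 + 166 = 163)
o(M, X) = -7 + (M + X)/(3*(79 + X)) (o(M, X) = -7 + ((M + X)/(X + 79))/3 = -7 + ((M + X)/(79 + X))/3 = -7 + (M + X)/(3*(79 + X)))
H(P) = sqrt(263) (H(P) = sqrt(100 + 163) = sqrt(263))
((92279 + 221043)*(238365 + H(-256)))/183361 + o(-654, -469)/231011 = ((92279 + 221043)*(238365 + sqrt(263)))/183361 + ((-1659 - 654 - 20*(-469))/(3*(79 - 469)))/231011 = (313322*(238365 + sqrt(263)))*(1/183361) + ((1/3)*(-1659 - 654 + 9380)/(-390))*(1/231011) = (74684998530 + 313322*sqrt(263))*(1/183361) + ((1/3)*(-1/390)*7067)*(1/231011) = (74684998530/183361 + 313322*sqrt(263)/183361) - 7067/1170*1/231011 = (74684998530/183361 + 313322*sqrt(263)/183361) - 7067/270282870 = 20186075747338368913/49559337326070 + 313322*sqrt(263)/183361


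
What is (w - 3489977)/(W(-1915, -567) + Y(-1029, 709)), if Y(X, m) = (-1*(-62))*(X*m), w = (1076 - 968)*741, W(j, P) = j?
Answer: 3409949/45234697 ≈ 0.075383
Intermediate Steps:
w = 80028 (w = 108*741 = 80028)
Y(X, m) = 62*X*m (Y(X, m) = 62*(X*m) = 62*X*m)
(w - 3489977)/(W(-1915, -567) + Y(-1029, 709)) = (80028 - 3489977)/(-1915 + 62*(-1029)*709) = -3409949/(-1915 - 45232782) = -3409949/(-45234697) = -3409949*(-1/45234697) = 3409949/45234697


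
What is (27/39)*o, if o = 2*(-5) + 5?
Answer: -45/13 ≈ -3.4615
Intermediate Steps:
o = -5 (o = -10 + 5 = -5)
(27/39)*o = (27/39)*(-5) = (27*(1/39))*(-5) = (9/13)*(-5) = -45/13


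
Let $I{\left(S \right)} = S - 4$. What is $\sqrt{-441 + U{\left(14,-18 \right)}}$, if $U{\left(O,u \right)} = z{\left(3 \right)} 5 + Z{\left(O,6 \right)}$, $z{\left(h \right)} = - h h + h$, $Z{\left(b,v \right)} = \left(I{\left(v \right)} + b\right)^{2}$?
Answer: $i \sqrt{215} \approx 14.663 i$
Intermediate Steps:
$I{\left(S \right)} = -4 + S$
$Z{\left(b,v \right)} = \left(-4 + b + v\right)^{2}$ ($Z{\left(b,v \right)} = \left(\left(-4 + v\right) + b\right)^{2} = \left(-4 + b + v\right)^{2}$)
$z{\left(h \right)} = h - h^{2}$ ($z{\left(h \right)} = - h^{2} + h = h - h^{2}$)
$U{\left(O,u \right)} = -30 + \left(2 + O\right)^{2}$ ($U{\left(O,u \right)} = 3 \left(1 - 3\right) 5 + \left(-4 + O + 6\right)^{2} = 3 \left(1 - 3\right) 5 + \left(2 + O\right)^{2} = 3 \left(-2\right) 5 + \left(2 + O\right)^{2} = \left(-6\right) 5 + \left(2 + O\right)^{2} = -30 + \left(2 + O\right)^{2}$)
$\sqrt{-441 + U{\left(14,-18 \right)}} = \sqrt{-441 - \left(30 - \left(2 + 14\right)^{2}\right)} = \sqrt{-441 - \left(30 - 16^{2}\right)} = \sqrt{-441 + \left(-30 + 256\right)} = \sqrt{-441 + 226} = \sqrt{-215} = i \sqrt{215}$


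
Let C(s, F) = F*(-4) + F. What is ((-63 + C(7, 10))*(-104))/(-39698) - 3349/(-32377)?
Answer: -90100871/642651073 ≈ -0.14020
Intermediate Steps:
C(s, F) = -3*F (C(s, F) = -4*F + F = -3*F)
((-63 + C(7, 10))*(-104))/(-39698) - 3349/(-32377) = ((-63 - 3*10)*(-104))/(-39698) - 3349/(-32377) = ((-63 - 30)*(-104))*(-1/39698) - 3349*(-1/32377) = -93*(-104)*(-1/39698) + 3349/32377 = 9672*(-1/39698) + 3349/32377 = -4836/19849 + 3349/32377 = -90100871/642651073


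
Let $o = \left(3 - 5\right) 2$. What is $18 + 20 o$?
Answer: $-62$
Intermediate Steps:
$o = -4$ ($o = \left(-2\right) 2 = -4$)
$18 + 20 o = 18 + 20 \left(-4\right) = 18 - 80 = -62$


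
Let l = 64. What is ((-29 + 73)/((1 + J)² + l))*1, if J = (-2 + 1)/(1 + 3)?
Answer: 704/1033 ≈ 0.68151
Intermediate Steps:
J = -¼ (J = -1/4 = -1*¼ = -¼ ≈ -0.25000)
((-29 + 73)/((1 + J)² + l))*1 = ((-29 + 73)/((1 - ¼)² + 64))*1 = (44/((¾)² + 64))*1 = (44/(9/16 + 64))*1 = (44/(1033/16))*1 = (44*(16/1033))*1 = (704/1033)*1 = 704/1033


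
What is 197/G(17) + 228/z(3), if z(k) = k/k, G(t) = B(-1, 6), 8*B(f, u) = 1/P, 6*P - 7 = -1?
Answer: 1804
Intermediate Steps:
P = 1 (P = 7/6 + (1/6)*(-1) = 7/6 - 1/6 = 1)
B(f, u) = 1/8 (B(f, u) = (1/8)/1 = (1/8)*1 = 1/8)
G(t) = 1/8
z(k) = 1
197/G(17) + 228/z(3) = 197/(1/8) + 228/1 = 197*8 + 228*1 = 1576 + 228 = 1804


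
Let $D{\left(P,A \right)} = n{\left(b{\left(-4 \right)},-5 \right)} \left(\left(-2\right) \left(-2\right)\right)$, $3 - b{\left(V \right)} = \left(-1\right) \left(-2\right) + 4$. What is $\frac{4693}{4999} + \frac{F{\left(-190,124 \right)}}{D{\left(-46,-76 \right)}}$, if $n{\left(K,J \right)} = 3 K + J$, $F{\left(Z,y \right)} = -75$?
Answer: $\frac{637733}{279944} \approx 2.2781$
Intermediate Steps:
$b{\left(V \right)} = -3$ ($b{\left(V \right)} = 3 - \left(\left(-1\right) \left(-2\right) + 4\right) = 3 - \left(2 + 4\right) = 3 - 6 = -3$)
$n{\left(K,J \right)} = J + 3 K$
$D{\left(P,A \right)} = -56$ ($D{\left(P,A \right)} = \left(-5 + 3 \left(-3\right)\right) \left(\left(-2\right) \left(-2\right)\right) = \left(-5 - 9\right) 4 = \left(-14\right) 4 = -56$)
$\frac{4693}{4999} + \frac{F{\left(-190,124 \right)}}{D{\left(-46,-76 \right)}} = \frac{4693}{4999} - \frac{75}{-56} = 4693 \cdot \frac{1}{4999} - - \frac{75}{56} = \frac{4693}{4999} + \frac{75}{56} = \frac{637733}{279944}$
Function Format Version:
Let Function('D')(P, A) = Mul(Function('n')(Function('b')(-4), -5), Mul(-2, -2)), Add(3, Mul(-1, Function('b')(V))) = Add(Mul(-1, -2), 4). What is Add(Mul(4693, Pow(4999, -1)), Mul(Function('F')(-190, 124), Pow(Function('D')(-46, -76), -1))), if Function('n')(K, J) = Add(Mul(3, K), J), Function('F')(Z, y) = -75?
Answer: Rational(637733, 279944) ≈ 2.2781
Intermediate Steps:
Function('b')(V) = -3 (Function('b')(V) = Add(3, Mul(-1, Add(Mul(-1, -2), 4))) = Add(3, Mul(-1, Add(2, 4))) = Add(3, Mul(-1, 6)) = Add(3, -6) = -3)
Function('n')(K, J) = Add(J, Mul(3, K))
Function('D')(P, A) = -56 (Function('D')(P, A) = Mul(Add(-5, Mul(3, -3)), Mul(-2, -2)) = Mul(Add(-5, -9), 4) = Mul(-14, 4) = -56)
Add(Mul(4693, Pow(4999, -1)), Mul(Function('F')(-190, 124), Pow(Function('D')(-46, -76), -1))) = Add(Mul(4693, Pow(4999, -1)), Mul(-75, Pow(-56, -1))) = Add(Mul(4693, Rational(1, 4999)), Mul(-75, Rational(-1, 56))) = Add(Rational(4693, 4999), Rational(75, 56)) = Rational(637733, 279944)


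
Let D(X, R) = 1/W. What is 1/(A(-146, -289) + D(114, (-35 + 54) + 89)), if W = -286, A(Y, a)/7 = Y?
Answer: -286/292293 ≈ -0.00097847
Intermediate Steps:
A(Y, a) = 7*Y
D(X, R) = -1/286 (D(X, R) = 1/(-286) = -1/286)
1/(A(-146, -289) + D(114, (-35 + 54) + 89)) = 1/(7*(-146) - 1/286) = 1/(-1022 - 1/286) = 1/(-292293/286) = -286/292293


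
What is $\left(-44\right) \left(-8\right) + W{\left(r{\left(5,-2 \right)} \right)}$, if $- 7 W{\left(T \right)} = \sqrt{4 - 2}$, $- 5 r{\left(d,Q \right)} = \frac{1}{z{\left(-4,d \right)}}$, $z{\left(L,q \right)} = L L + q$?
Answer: $352 - \frac{\sqrt{2}}{7} \approx 351.8$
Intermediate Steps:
$z{\left(L,q \right)} = q + L^{2}$ ($z{\left(L,q \right)} = L^{2} + q = q + L^{2}$)
$r{\left(d,Q \right)} = - \frac{1}{5 \left(16 + d\right)}$ ($r{\left(d,Q \right)} = - \frac{1}{5 \left(d + \left(-4\right)^{2}\right)} = - \frac{1}{5 \left(d + 16\right)} = - \frac{1}{5 \left(16 + d\right)}$)
$W{\left(T \right)} = - \frac{\sqrt{2}}{7}$ ($W{\left(T \right)} = - \frac{\sqrt{4 - 2}}{7} = - \frac{\sqrt{2}}{7}$)
$\left(-44\right) \left(-8\right) + W{\left(r{\left(5,-2 \right)} \right)} = \left(-44\right) \left(-8\right) - \frac{\sqrt{2}}{7} = 352 - \frac{\sqrt{2}}{7}$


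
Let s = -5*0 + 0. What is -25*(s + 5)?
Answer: -125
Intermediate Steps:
s = 0 (s = 0 + 0 = 0)
-25*(s + 5) = -25*(0 + 5) = -25*5 = -125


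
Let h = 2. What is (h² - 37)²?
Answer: 1089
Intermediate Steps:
(h² - 37)² = (2² - 37)² = (4 - 37)² = (-33)² = 1089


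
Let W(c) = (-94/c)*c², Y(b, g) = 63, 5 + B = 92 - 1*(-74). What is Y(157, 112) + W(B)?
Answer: -15071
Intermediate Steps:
B = 161 (B = -5 + (92 - 1*(-74)) = -5 + (92 + 74) = -5 + 166 = 161)
W(c) = -94*c
Y(157, 112) + W(B) = 63 - 94*161 = 63 - 15134 = -15071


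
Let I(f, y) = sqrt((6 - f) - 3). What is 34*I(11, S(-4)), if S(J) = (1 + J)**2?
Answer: 68*I*sqrt(2) ≈ 96.167*I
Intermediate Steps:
I(f, y) = sqrt(3 - f)
34*I(11, S(-4)) = 34*sqrt(3 - 1*11) = 34*sqrt(3 - 11) = 34*sqrt(-8) = 34*(2*I*sqrt(2)) = 68*I*sqrt(2)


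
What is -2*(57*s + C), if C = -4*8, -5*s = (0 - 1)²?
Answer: 434/5 ≈ 86.800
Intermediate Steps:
s = -⅕ (s = -(0 - 1)²/5 = -⅕*(-1)² = -⅕*1 = -⅕ ≈ -0.20000)
C = -32
-2*(57*s + C) = -2*(57*(-⅕) - 32) = -2*(-57/5 - 32) = -2*(-217/5) = 434/5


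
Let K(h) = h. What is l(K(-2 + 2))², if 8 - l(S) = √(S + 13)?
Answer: (8 - √13)² ≈ 19.311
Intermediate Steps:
l(S) = 8 - √(13 + S) (l(S) = 8 - √(S + 13) = 8 - √(13 + S))
l(K(-2 + 2))² = (8 - √(13 + (-2 + 2)))² = (8 - √(13 + 0))² = (8 - √13)²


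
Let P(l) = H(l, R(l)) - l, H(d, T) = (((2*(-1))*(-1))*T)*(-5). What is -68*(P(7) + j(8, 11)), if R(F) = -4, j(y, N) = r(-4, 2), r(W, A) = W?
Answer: -1972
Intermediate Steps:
j(y, N) = -4
H(d, T) = -10*T (H(d, T) = ((-2*(-1))*T)*(-5) = (2*T)*(-5) = -10*T)
P(l) = 40 - l (P(l) = -10*(-4) - l = 40 - l)
-68*(P(7) + j(8, 11)) = -68*((40 - 1*7) - 4) = -68*((40 - 7) - 4) = -68*(33 - 4) = -68*29 = -1972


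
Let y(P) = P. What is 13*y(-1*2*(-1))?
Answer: 26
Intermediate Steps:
13*y(-1*2*(-1)) = 13*(-1*2*(-1)) = 13*(-2*(-1)) = 13*2 = 26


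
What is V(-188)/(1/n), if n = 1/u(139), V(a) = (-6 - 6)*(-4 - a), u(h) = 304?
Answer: -138/19 ≈ -7.2632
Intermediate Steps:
V(a) = 48 + 12*a (V(a) = -12*(-4 - a) = 48 + 12*a)
n = 1/304 ≈ 0.0032895
V(-188)/(1/n) = (48 + 12*(-188))/(1/(1/304)) = (48 - 2256)/304 = -2208*1/304 = -138/19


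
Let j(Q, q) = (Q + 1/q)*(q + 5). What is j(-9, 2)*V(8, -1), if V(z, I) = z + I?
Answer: -833/2 ≈ -416.50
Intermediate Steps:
j(Q, q) = (5 + q)*(Q + 1/q) (j(Q, q) = (Q + 1/q)*(5 + q) = (5 + q)*(Q + 1/q))
V(z, I) = I + z
j(-9, 2)*V(8, -1) = (1 + 5*(-9) + 5/2 - 9*2)*(-1 + 8) = (1 - 45 + 5*(1/2) - 18)*7 = (1 - 45 + 5/2 - 18)*7 = -119/2*7 = -833/2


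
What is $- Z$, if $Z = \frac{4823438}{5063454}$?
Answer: $- \frac{2411719}{2531727} \approx -0.9526$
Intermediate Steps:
$Z = \frac{2411719}{2531727}$ ($Z = 4823438 \cdot \frac{1}{5063454} = \frac{2411719}{2531727} \approx 0.9526$)
$- Z = \left(-1\right) \frac{2411719}{2531727} = - \frac{2411719}{2531727}$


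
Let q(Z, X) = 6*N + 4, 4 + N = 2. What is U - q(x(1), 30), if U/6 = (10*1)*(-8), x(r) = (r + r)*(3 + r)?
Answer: -472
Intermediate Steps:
N = -2 (N = -4 + 2 = -2)
x(r) = 2*r*(3 + r) (x(r) = (2*r)*(3 + r) = 2*r*(3 + r))
U = -480 (U = 6*((10*1)*(-8)) = 6*(10*(-8)) = 6*(-80) = -480)
q(Z, X) = -8 (q(Z, X) = 6*(-2) + 4 = -12 + 4 = -8)
U - q(x(1), 30) = -480 - 1*(-8) = -480 + 8 = -472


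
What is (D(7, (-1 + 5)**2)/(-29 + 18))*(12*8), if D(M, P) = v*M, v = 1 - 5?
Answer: 2688/11 ≈ 244.36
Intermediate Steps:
v = -4
D(M, P) = -4*M
(D(7, (-1 + 5)**2)/(-29 + 18))*(12*8) = ((-4*7)/(-29 + 18))*(12*8) = -28/(-11)*96 = -28*(-1/11)*96 = (28/11)*96 = 2688/11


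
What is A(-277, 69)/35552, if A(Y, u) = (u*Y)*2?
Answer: -19113/17776 ≈ -1.0752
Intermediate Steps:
A(Y, u) = 2*Y*u (A(Y, u) = (Y*u)*2 = 2*Y*u)
A(-277, 69)/35552 = (2*(-277)*69)/35552 = -38226*1/35552 = -19113/17776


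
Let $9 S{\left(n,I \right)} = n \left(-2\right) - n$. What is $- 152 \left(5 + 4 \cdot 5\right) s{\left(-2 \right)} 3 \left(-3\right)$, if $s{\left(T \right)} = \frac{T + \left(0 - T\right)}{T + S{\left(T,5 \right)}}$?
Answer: $0$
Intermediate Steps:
$S{\left(n,I \right)} = - \frac{n}{3}$ ($S{\left(n,I \right)} = \frac{n \left(-2\right) - n}{9} = \frac{- 2 n - n}{9} = \frac{\left(-3\right) n}{9} = - \frac{n}{3}$)
$s{\left(T \right)} = 0$ ($s{\left(T \right)} = \frac{T + \left(0 - T\right)}{T - \frac{T}{3}} = \frac{T - T}{\frac{2}{3} T} = 0 \frac{3}{2 T} = 0$)
$- 152 \left(5 + 4 \cdot 5\right) s{\left(-2 \right)} 3 \left(-3\right) = - 152 \left(5 + 4 \cdot 5\right) 0 \cdot 3 \left(-3\right) = - 152 \left(5 + 20\right) 0 \left(-9\right) = - 152 \cdot 25 \cdot 0 \left(-9\right) = - 152 \cdot 0 \left(-9\right) = \left(-152\right) 0 = 0$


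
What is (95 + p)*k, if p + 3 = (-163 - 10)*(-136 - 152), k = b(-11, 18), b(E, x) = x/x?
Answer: 49916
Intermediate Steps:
b(E, x) = 1
k = 1
p = 49821 (p = -3 + (-163 - 10)*(-136 - 152) = -3 - 173*(-288) = -3 + 49824 = 49821)
(95 + p)*k = (95 + 49821)*1 = 49916*1 = 49916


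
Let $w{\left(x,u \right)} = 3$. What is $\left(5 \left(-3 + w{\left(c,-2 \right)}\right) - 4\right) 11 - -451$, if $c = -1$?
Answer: $407$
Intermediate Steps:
$\left(5 \left(-3 + w{\left(c,-2 \right)}\right) - 4\right) 11 - -451 = \left(5 \left(-3 + 3\right) - 4\right) 11 - -451 = \left(5 \cdot 0 - 4\right) 11 + 451 = \left(0 - 4\right) 11 + 451 = \left(-4\right) 11 + 451 = -44 + 451 = 407$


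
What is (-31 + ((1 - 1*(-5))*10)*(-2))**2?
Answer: 22801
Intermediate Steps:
(-31 + ((1 - 1*(-5))*10)*(-2))**2 = (-31 + ((1 + 5)*10)*(-2))**2 = (-31 + (6*10)*(-2))**2 = (-31 + 60*(-2))**2 = (-31 - 120)**2 = (-151)**2 = 22801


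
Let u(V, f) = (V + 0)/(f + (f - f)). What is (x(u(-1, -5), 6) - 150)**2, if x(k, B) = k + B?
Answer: 516961/25 ≈ 20678.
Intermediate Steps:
u(V, f) = V/f (u(V, f) = V/(f + 0) = V/f)
x(k, B) = B + k
(x(u(-1, -5), 6) - 150)**2 = ((6 - 1/(-5)) - 150)**2 = ((6 - 1*(-1/5)) - 150)**2 = ((6 + 1/5) - 150)**2 = (31/5 - 150)**2 = (-719/5)**2 = 516961/25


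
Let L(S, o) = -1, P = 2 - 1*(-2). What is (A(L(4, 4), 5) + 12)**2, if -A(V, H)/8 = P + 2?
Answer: 1296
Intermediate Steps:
P = 4 (P = 2 + 2 = 4)
A(V, H) = -48 (A(V, H) = -8*(4 + 2) = -8*6 = -48)
(A(L(4, 4), 5) + 12)**2 = (-48 + 12)**2 = (-36)**2 = 1296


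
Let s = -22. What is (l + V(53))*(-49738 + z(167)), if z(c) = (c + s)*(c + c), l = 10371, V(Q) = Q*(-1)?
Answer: -13495944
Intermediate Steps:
V(Q) = -Q
z(c) = 2*c*(-22 + c) (z(c) = (c - 22)*(c + c) = (-22 + c)*(2*c) = 2*c*(-22 + c))
(l + V(53))*(-49738 + z(167)) = (10371 - 1*53)*(-49738 + 2*167*(-22 + 167)) = (10371 - 53)*(-49738 + 2*167*145) = 10318*(-49738 + 48430) = 10318*(-1308) = -13495944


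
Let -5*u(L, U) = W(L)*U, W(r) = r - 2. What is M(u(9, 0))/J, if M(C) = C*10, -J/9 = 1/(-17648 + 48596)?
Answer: 0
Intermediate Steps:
W(r) = -2 + r
u(L, U) = -U*(-2 + L)/5 (u(L, U) = -(-2 + L)*U/5 = -U*(-2 + L)/5)
J = -3/10316 (J = -9/(-17648 + 48596) = -9/30948 = -9*1/30948 = -3/10316 ≈ -0.00029081)
M(C) = 10*C
M(u(9, 0))/J = (10*((1/5)*0*(2 - 1*9)))/(-3/10316) = (10*((1/5)*0*(2 - 9)))*(-10316/3) = (10*((1/5)*0*(-7)))*(-10316/3) = (10*0)*(-10316/3) = 0*(-10316/3) = 0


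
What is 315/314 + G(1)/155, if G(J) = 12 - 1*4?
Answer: 51337/48670 ≈ 1.0548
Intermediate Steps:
G(J) = 8 (G(J) = 12 - 4 = 8)
315/314 + G(1)/155 = 315/314 + 8/155 = 51337/48670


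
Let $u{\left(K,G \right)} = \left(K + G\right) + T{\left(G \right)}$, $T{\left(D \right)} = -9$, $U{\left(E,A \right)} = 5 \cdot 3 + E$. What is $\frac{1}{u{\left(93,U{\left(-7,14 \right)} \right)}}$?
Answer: $\frac{1}{92} \approx 0.01087$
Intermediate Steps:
$U{\left(E,A \right)} = 15 + E$
$u{\left(K,G \right)} = -9 + G + K$ ($u{\left(K,G \right)} = \left(K + G\right) - 9 = \left(G + K\right) - 9 = -9 + G + K$)
$\frac{1}{u{\left(93,U{\left(-7,14 \right)} \right)}} = \frac{1}{-9 + \left(15 - 7\right) + 93} = \frac{1}{-9 + 8 + 93} = \frac{1}{92}$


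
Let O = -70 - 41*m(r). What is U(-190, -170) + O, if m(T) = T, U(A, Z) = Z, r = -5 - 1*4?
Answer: 129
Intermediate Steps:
r = -9 (r = -5 - 4 = -9)
O = 299 (O = -70 - 41*(-9) = -70 + 369 = 299)
U(-190, -170) + O = -170 + 299 = 129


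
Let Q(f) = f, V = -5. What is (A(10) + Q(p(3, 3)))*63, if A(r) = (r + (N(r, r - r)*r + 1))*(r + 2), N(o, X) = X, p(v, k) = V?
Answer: 8001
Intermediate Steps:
p(v, k) = -5
A(r) = (1 + r)*(2 + r) (A(r) = (r + ((r - r)*r + 1))*(r + 2) = (r + (0*r + 1))*(2 + r) = (r + (0 + 1))*(2 + r) = (r + 1)*(2 + r) = (1 + r)*(2 + r))
(A(10) + Q(p(3, 3)))*63 = ((2 + 10² + 3*10) - 5)*63 = ((2 + 100 + 30) - 5)*63 = (132 - 5)*63 = 127*63 = 8001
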